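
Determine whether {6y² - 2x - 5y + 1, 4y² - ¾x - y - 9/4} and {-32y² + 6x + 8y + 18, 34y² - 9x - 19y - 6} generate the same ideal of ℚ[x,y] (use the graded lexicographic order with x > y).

Equality of ideals is decidable: compute both reduced Gröbner bases (unique for the ordering) and check whether they agree.
Buchberger on the first generating set:
f_1 = 6y² - 2x - 5y + 1, LT = y².
f_2 = 4y² - ¾x - y - 9/4, LT = y².

S(f_1,f_2): lcm = y². S = -7/48x - 7/12y + 35/48.
  leading term x: no divisor's leading term divides it; move -7/48x to the remainder.
  leading term y: no divisor's leading term divides it; move -7/12y to the remainder.
  leading term 1: no divisor's leading term divides it; move 35/48 to the remainder.
  remainder -7/48x - 7/12y + 35/48 ≠ 0; add g_3 = -7/48x - 7/12y + 35/48 to the basis.

S(f_1,g_3): leading monomials are coprime, so the S-polynomial reduces to 0 (Buchberger's first criterion).
S(f_2,g_3): leading monomials are coprime, so the S-polynomial reduces to 0 (Buchberger's first criterion).
Every S-polynomial of the final basis reduces to 0, so we have a Gröbner basis.
Inter-reduce: drop elements whose leading term is divisible by another's, tail-reduce, and make monic.
Reduced Gröbner basis: {y² + ½y - 3/2, x + 4y - 5}.

Buchberger on the second generating set:
h_1 = -32y² + 6x + 8y + 18, LT = y².
h_2 = 34y² - 9x - 19y - 6, LT = y².

S(h_1,h_2): lcm = y². S = 21/272x + 21/68y - 105/272.
  leading term x: no divisor's leading term divides it; move 21/272x to the remainder.
  leading term y: no divisor's leading term divides it; move 21/68y to the remainder.
  leading term 1: no divisor's leading term divides it; move -105/272 to the remainder.
  remainder 21/272x + 21/68y - 105/272 ≠ 0; add k_3 = 21/272x + 21/68y - 105/272 to the basis.

S(h_1,k_3): leading monomials are coprime, so the S-polynomial reduces to 0 (Buchberger's first criterion).
S(h_2,k_3): leading monomials are coprime, so the S-polynomial reduces to 0 (Buchberger's first criterion).
Every S-polynomial of the final basis reduces to 0, so we have a Gröbner basis.
Inter-reduce: drop elements whose leading term is divisible by another's, tail-reduce, and make monic.
Reduced Gröbner basis: {y² + ½y - 3/2, x + 4y - 5}.

These coincide, so the ideals are equal.

Yes, the ideals are equal.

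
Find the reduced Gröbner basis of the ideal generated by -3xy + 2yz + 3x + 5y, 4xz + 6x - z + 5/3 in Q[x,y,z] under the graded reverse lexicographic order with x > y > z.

G = {yz^2 + 29/8yz + 35/8y + 3/8z - 5/8, xy - 2/3yz - x - 5/3y, xz + 3/2x - 1/4z + 5/12}

f_1 = -3xy + 2yz + 3x + 5y, LT = xy.
f_2 = 4xz + 6x - z + 5/3, LT = xz.

S(f_1,f_2): lcm = xyz. S = -2/3yz^2 - 3/2xy - xz - 17/12yz - 5/12y.
  leading term yz^2: no divisor's leading term divides it; move -2/3yz^2 to the remainder.
  leading term xy: subtract (1/2)·f_1 from -3/2xy - xz - 17/12yz - 5/12y → -xz - 29/12yz - 3/2x - 35/12y
  leading term xz: subtract (-1/4)·f_2 from -xz - 29/12yz - 3/2x - 35/12y → -29/12yz - 35/12y - 1/4z + 5/12
  leading term yz: no divisor's leading term divides it; move -29/12yz to the remainder.
  leading term y: no divisor's leading term divides it; move -35/12y to the remainder.
  leading term z: no divisor's leading term divides it; move -1/4z to the remainder.
  leading term 1: no divisor's leading term divides it; move 5/12 to the remainder.
  remainder -2/3yz^2 - 29/12yz - 35/12y - 1/4z + 5/12 ≠ 0; add g_3 = -2/3yz^2 - 29/12yz - 35/12y - 1/4z + 5/12 to the basis.

The other S-polynomials (S(f_1,g_3), S(f_2,g_3)) all reduce to 0 modulo the current basis, so we have a Gröbner basis.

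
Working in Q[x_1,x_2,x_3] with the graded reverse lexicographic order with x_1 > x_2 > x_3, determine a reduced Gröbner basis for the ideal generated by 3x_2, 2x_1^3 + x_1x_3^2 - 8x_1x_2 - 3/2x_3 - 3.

G = {x_1^3 + 1/2x_1x_3^2 - 3/4x_3 - 3/2, x_2}

f_1 = 3x_2, LT = x_2.
f_2 = 2x_1^3 + x_1x_3^2 - 8x_1x_2 - 3/2x_3 - 3, LT = x_1^3.

The S-polynomials (S(f_1,f_2)) all reduce to 0 modulo the current basis, so we have a Gröbner basis.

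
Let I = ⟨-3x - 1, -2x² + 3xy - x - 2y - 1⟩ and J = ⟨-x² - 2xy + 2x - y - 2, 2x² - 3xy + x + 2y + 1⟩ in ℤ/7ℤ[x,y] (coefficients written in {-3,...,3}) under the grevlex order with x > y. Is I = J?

Yes, the ideals are equal.

For a fixed monomial order, each ideal has a unique reduced Gröbner basis; comparing bases decides equality.
Buchberger on the first generating set:
f_1 = -3x - 1, LT = x.
f_2 = -2x² + 3xy - x - 2y - 1, LT = x².

S(f_1,f_2): lcm = x². S = -2xy + x - y + 3.
  reduce S modulo (f_1, f_2):
  remainder 2y - 2 ≠ 0; add g_3 = 2y - 2 to the basis.

The other S-polynomials (S(f_1,g_3), S(f_2,g_3)) all reduce to 0 modulo the current basis, so we have a Gröbner basis.
Inter-reduce: drop elements whose leading term is divisible by another's, tail-reduce, and make monic.
Reduced Gröbner basis: {x - 2, y - 1}.

Buchberger on the second generating set:
h_1 = -x² - 2xy + 2x - y - 2, LT = x².
h_2 = 2x² - 3xy + x + 2y + 1, LT = x².

S(h_1,h_2): lcm = x². S = x - 2.
  reduce S modulo (h_1, h_2):
  remainder x - 2 ≠ 0; add k_3 = x - 2 to the basis.

S(h_1,k_3): lcm = x². S = 2xy + y + 2.
  reduce S modulo (h_1, h_2, k_3):
  remainder -2y + 2 ≠ 0; add k_4 = -2y + 2 to the basis.

The other S-polynomials (S(h_2,k_3), S(h_1,k_4), S(h_2,k_4), S(k_3,k_4)) all reduce to 0 modulo the current basis, so we have a Gröbner basis.
Inter-reduce: drop elements whose leading term is divisible by another's, tail-reduce, and make monic.
Reduced Gröbner basis: {x - 2, y - 1}.

These coincide, so the ideals are equal.
The same test decides containment: I ⊆ J iff every generator of I reduces to 0 modulo a Gröbner basis of J.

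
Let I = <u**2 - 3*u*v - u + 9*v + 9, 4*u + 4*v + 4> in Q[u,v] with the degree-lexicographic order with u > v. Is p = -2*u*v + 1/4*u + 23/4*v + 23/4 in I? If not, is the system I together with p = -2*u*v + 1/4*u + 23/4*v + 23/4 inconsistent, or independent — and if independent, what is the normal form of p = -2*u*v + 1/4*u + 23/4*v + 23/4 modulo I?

First compute the reduced Gröbner basis of I by Buchberger's algorithm.
f_1 = u**2 - 3*u*v - u + 9*v + 9, LT = u**2.
f_2 = 4*u + 4*v + 4, LT = u.

S(f_1,f_2): lcm = u**2. S = -4*u*v - 2*u + 9*v + 9.
  leading term u*v: subtract (-v)·f_2 from -4*u*v - 2*u + 9*v + 9 → 4*v**2 - 2*u + 13*v + 9
  leading term v**2: no divisor's leading term divides it; move 4*v**2 to the remainder.
  leading term u: subtract (-1/2)·f_2 from -2*u + 13*v + 9 → 15*v + 11
  leading term v: no divisor's leading term divides it; move 15*v to the remainder.
  leading term 1: no divisor's leading term divides it; move 11 to the remainder.
  remainder 4*v**2 + 15*v + 11 ≠ 0; add h_3 = 4*v**2 + 15*v + 11 to the basis.

S(f_1,h_3): leading monomials are coprime, so the S-polynomial reduces to 0 (Buchberger's first criterion).
S(f_2,h_3): leading monomials are coprime, so the S-polynomial reduces to 0 (Buchberger's first criterion).
Every S-polynomial of the final basis reduces to 0, so we have a Gröbner basis.
Inter-reduce: drop elements whose leading term is divisible by another's, tail-reduce, and make monic.
Reduced Gröbner basis: {v**2 + 15/4*v + 11/4, u + v + 1}.
Label its elements g_1 = v**2 + 15/4*v + 11/4, g_2 = u + v + 1.

Reduce p = -2*u*v + 1/4*u + 23/4*v + 23/4 modulo G:
  leading term u*v: subtract (-2*v)·g_2 from -2*u*v + 1/4*u + 23/4*v + 23/4 → 2*v**2 + 1/4*u + 31/4*v + 23/4
  leading term v**2: subtract (2)·g_1 from 2*v**2 + 1/4*u + 31/4*v + 23/4 → 1/4*u + 1/4*v + 1/4
  leading term u: subtract (1/4)·g_2 from 1/4*u + 1/4*v + 1/4 → 0
  normal form = 0.
Since the normal form is 0, p ∈ I.

-2*u*v + 1/4*u + 23/4*v + 23/4 lies in I (it reduces to 0).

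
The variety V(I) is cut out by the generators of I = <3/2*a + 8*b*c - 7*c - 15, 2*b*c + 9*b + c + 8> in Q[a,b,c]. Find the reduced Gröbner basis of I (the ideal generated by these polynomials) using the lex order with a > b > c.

f_1 = 3/2*a + 8*b*c - 7*c - 15, LT = a.
f_2 = 2*b*c + 9*b + c + 8, LT = b*c.

The S-polynomials (S(f_1,f_2)) all reduce to 0 modulo the current basis, so we have a Gröbner basis.

G = {a - 24*b - 22/3*c - 94/3, b*c + 9/2*b + 1/2*c + 4}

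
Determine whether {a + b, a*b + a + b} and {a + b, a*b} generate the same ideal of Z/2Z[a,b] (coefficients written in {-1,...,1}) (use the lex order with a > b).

Yes, the ideals are equal.

Two ideals are equal iff their reduced Gröbner bases coincide (the reduced basis is unique for a fixed ordering).
Buchberger on the first generating set:
f_1 = a + b, LT = a.
f_2 = a*b + a + b, LT = a*b.

S(f_1,f_2): lcm = a*b. S = a + b**2 + b.
  leading term a: subtract (1)·f_1 from a + b**2 + b → b**2
  leading term b**2: no divisor's leading term divides it; move b**2 to the remainder.
  remainder b**2 ≠ 0; add g_3 = b**2 to the basis.

The other S-polynomials (S(f_1,g_3), S(f_2,g_3)) all reduce to 0 modulo the current basis, so we have a Gröbner basis.
Inter-reduce: drop elements whose leading term is divisible by another's, tail-reduce, and make monic.
Reduced Gröbner basis: {a + b, b**2}.

Buchberger on the second generating set:
h_1 = a + b, LT = a.
h_2 = a*b, LT = a*b.

S(h_1,h_2): lcm = a*b. S = b**2.
  leading term b**2: no divisor's leading term divides it; move b**2 to the remainder.
  remainder b**2 ≠ 0; add k_3 = b**2 to the basis.

The other S-polynomials (S(h_1,k_3), S(h_2,k_3)) all reduce to 0 modulo the current basis, so we have a Gröbner basis.
Inter-reduce: drop elements whose leading term is divisible by another's, tail-reduce, and make monic.
Reduced Gröbner basis: {a + b, b**2}.

The two bases agree; hence the ideals are identical.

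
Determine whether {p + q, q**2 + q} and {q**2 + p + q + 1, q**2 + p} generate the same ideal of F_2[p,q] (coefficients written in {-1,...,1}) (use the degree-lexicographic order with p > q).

Since reduced Gröbner bases are canonical representatives of ideals under a given ordering, it suffices to compute and compare them.
Buchberger on the first generating set:
f_1 = p + q, LT = p.
f_2 = q**2 + q, LT = q**2.

The S-polynomials (S(f_1,f_2)) all reduce to 0 modulo the current basis, so we have a Gröbner basis.
Inter-reduce: drop elements whose leading term is divisible by another's, tail-reduce, and make monic.
Reduced Gröbner basis: {q**2 + q, p + q}.

Buchberger on the second generating set:
h_1 = q**2 + p + q + 1, LT = q**2.
h_2 = q**2 + p, LT = q**2.

S(h_1,h_2): lcm = q**2. S = q + 1.
  leading term q: no divisor's leading term divides it; move q to the remainder.
  leading term 1: no divisor's leading term divides it; move 1 to the remainder.
  remainder q + 1 ≠ 0; add k_3 = q + 1 to the basis.

S(h_1,k_3): lcm = q**2. S = p + 1.
  leading term p: no divisor's leading term divides it; move p to the remainder.
  leading term 1: no divisor's leading term divides it; move 1 to the remainder.
  remainder p + 1 ≠ 0; add k_4 = p + 1 to the basis.

The other S-polynomials (S(h_2,k_3), S(h_1,k_4), S(h_2,k_4), S(k_3,k_4)) all reduce to 0 modulo the current basis, so we have a Gröbner basis.
Inter-reduce: drop elements whose leading term is divisible by another's, tail-reduce, and make monic.
Reduced Gröbner basis: {p + 1, q + 1}.

The bases are distinct; the ideals are different.

No, the ideals differ.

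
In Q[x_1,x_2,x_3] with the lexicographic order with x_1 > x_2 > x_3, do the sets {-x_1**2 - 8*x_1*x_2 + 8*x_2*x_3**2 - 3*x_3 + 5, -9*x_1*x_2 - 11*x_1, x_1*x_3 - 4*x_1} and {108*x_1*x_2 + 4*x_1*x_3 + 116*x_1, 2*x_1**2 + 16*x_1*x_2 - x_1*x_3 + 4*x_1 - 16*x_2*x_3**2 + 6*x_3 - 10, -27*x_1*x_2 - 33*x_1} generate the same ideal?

Yes, the ideals are equal.

Since reduced Gröbner bases are canonical representatives of ideals under a given ordering, it suffices to compute and compare them.
Buchberger on the first generating set:
f_1 = -x_1**2 - 8*x_1*x_2 + 8*x_2*x_3**2 - 3*x_3 + 5, LT = x_1**2.
f_2 = -9*x_1*x_2 - 11*x_1, LT = x_1*x_2.
f_3 = x_1*x_3 - 4*x_1, LT = x_1*x_3.

S(f_1,f_2): lcm = x_1**2*x_2. S = -11/9*x_1**2 + 8*x_1*x_2**2 - 8*x_2**2*x_3**2 + 3*x_2*x_3 - 5*x_2.
  reduce S modulo (f_1, f_2, f_3):
  remainder -8*x_2**2*x_3**2 - 88/9*x_2*x_3**2 + 3*x_2*x_3 - 5*x_2 + 11/3*x_3 - 55/9 ≠ 0; add g_4 = -8*x_2**2*x_3**2 - 88/9*x_2*x_3**2 + 3*x_2*x_3 - 5*x_2 + 11/3*x_3 - 55/9 to the basis.

S(f_1,f_3): lcm = x_1**2*x_3. S = 4*x_1**2 + 8*x_1*x_2*x_3 - 8*x_2*x_3**3 + 3*x_3**2 - 5*x_3.
  reduce S modulo (f_1, f_2, f_3, g_4):
  remainder -8*x_2*x_3**3 + 32*x_2*x_3**2 + 3*x_3**2 - 17*x_3 + 20 ≠ 0; add g_5 = -8*x_2*x_3**3 + 32*x_2*x_3**2 + 3*x_3**2 - 17*x_3 + 20 to the basis.

The other S-polynomials (S(f_2,f_3), S(f_1,g_4), S(f_2,g_4), S(f_3,g_4), S(f_1,g_5), S(f_2,g_5), S(f_3,g_5), S(g_4,g_5)) all reduce to 0 modulo the current basis, so we have a Gröbner basis.
Inter-reduce: drop elements whose leading term is divisible by another's, tail-reduce, and make monic.
Reduced Gröbner basis: {x_1**2 - 88/9*x_1 - 8*x_2*x_3**2 + 3*x_3 - 5, x_1*x_2 + 11/9*x_1, x_1*x_3 - 4*x_1, x_2**2*x_3**2 + 11/9*x_2*x_3**2 - 3/8*x_2*x_3 + 5/8*x_2 - 11/24*x_3 + 55/72, x_2*x_3**3 - 4*x_2*x_3**2 - 3/8*x_3**2 + 17/8*x_3 - 5/2}.

Buchberger on the second generating set:
h_1 = 108*x_1*x_2 + 4*x_1*x_3 + 116*x_1, LT = x_1*x_2.
h_2 = 2*x_1**2 + 16*x_1*x_2 - x_1*x_3 + 4*x_1 - 16*x_2*x_3**2 + 6*x_3 - 10, LT = x_1**2.
h_3 = -27*x_1*x_2 - 33*x_1, LT = x_1*x_2.

S(h_1,h_2): lcm = x_1**2*x_2. S = 1/27*x_1**2*x_3 + 29/27*x_1**2 - 8*x_1*x_2**2 + 1/2*x_1*x_2*x_3 - 2*x_1*x_2 + 8*x_2**2*x_3**2 - 3*x_2*x_3 + 5*x_2.
  reduce S modulo (h_1, h_2, h_3):
  remainder 8*x_2**2*x_3**2 + 8/27*x_2*x_3**3 + 232/27*x_2*x_3**2 - 3*x_2*x_3 + 5*x_2 - 1/9*x_3**2 - 82/27*x_3 + 145/27 ≠ 0; add k_4 = 8*x_2**2*x_3**2 + 8/27*x_2*x_3**3 + 232/27*x_2*x_3**2 - 3*x_2*x_3 + 5*x_2 - 1/9*x_3**2 - 82/27*x_3 + 145/27 to the basis.

S(h_1,h_3): lcm = x_1*x_2. S = 1/27*x_1*x_3 - 4/27*x_1.
  reduce S modulo (h_1, h_2, h_3, k_4):
  remainder 1/27*x_1*x_3 - 4/27*x_1 ≠ 0; add k_5 = 1/27*x_1*x_3 - 4/27*x_1 to the basis.

S(h_2,h_3): lcm = x_1**2*x_2. S = -11/9*x_1**2 + 8*x_1*x_2**2 - 1/2*x_1*x_2*x_3 + 2*x_1*x_2 - 8*x_2**2*x_3**2 + 3*x_2*x_3 - 5*x_2.
  reduce S modulo (h_1, h_2, h_3, k_4, k_5):
  remainder 8/27*x_2*x_3**3 - 32/27*x_2*x_3**2 - 1/9*x_3**2 + 17/27*x_3 - 20/27 ≠ 0; add k_6 = 8/27*x_2*x_3**3 - 32/27*x_2*x_3**2 - 1/9*x_3**2 + 17/27*x_3 - 20/27 to the basis.

The other S-polynomials (S(h_1,k_4), S(h_2,k_4), S(h_3,k_4), S(h_1,k_5), S(h_2,k_5), S(h_3,k_5), S(k_4,k_5), S(h_1,k_6), S(h_2,k_6), S(h_3,k_6), S(k_4,k_6), S(k_5,k_6)) all reduce to 0 modulo the current basis, so we have a Gröbner basis.
Inter-reduce: drop elements whose leading term is divisible by another's, tail-reduce, and make monic.
Reduced Gröbner basis: {x_1**2 - 88/9*x_1 - 8*x_2*x_3**2 + 3*x_3 - 5, x_1*x_2 + 11/9*x_1, x_1*x_3 - 4*x_1, x_2**2*x_3**2 + 11/9*x_2*x_3**2 - 3/8*x_2*x_3 + 5/8*x_2 - 11/24*x_3 + 55/72, x_2*x_3**3 - 4*x_2*x_3**2 - 3/8*x_3**2 + 17/8*x_3 - 5/2}.

The two bases agree; hence the ideals are identical.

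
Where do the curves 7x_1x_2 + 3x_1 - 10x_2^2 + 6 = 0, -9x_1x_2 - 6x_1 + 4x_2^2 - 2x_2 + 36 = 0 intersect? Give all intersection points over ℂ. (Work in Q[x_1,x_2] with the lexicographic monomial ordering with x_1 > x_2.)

{(2, 2), (8 - 86*sqrt(465)/155, -3/2 - 3*sqrt(465)/62), (8 + 86*sqrt(465)/155, -3/2 + 3*sqrt(465)/62)}

Compute a lex Gröbner basis by Buchberger's algorithm.
f_1 = 7x_1x_2 + 3x_1 - 10x_2^2 + 6, LT = x_1x_2.
f_2 = -9x_1x_2 - 6x_1 + 4x_2^2 - 2x_2 + 36, LT = x_1x_2.

S(f_1,f_2): lcm = x_1x_2. S = -5/21x_1 - 62/63x_2^2 - 2/9x_2 + 34/7.
  leading term x_1: no divisor's leading term divides it; move -5/21x_1 to the remainder.
  leading term x_2^2: no divisor's leading term divides it; move -62/63x_2^2 to the remainder.
  leading term x_2: no divisor's leading term divides it; move -2/9x_2 to the remainder.
  leading term 1: no divisor's leading term divides it; move 34/7 to the remainder.
  remainder -5/21x_1 - 62/63x_2^2 - 2/9x_2 + 34/7 ≠ 0; add h_3 = -5/21x_1 - 62/63x_2^2 - 2/9x_2 + 34/7 to the basis.

S(f_1,h_3): lcm = x_1x_2. S = 3/7x_1 - 62/15x_2^3 - 248/105x_2^2 + 102/5x_2 + 6/7.
  leading term x_1: subtract (-9/5)·h_3 from 3/7x_1 - 62/15x_2^3 - 248/105x_2^2 + 102/5x_2 + 6/7 → -62/15x_2^3 - 62/15x_2^2 + 20x_2 + 48/5
  leading term x_2^3: no divisor's leading term divides it; move -62/15x_2^3 to the remainder.
  leading term x_2^2: no divisor's leading term divides it; move -62/15x_2^2 to the remainder.
  leading term x_2: no divisor's leading term divides it; move 20x_2 to the remainder.
  leading term 1: no divisor's leading term divides it; move 48/5 to the remainder.
  remainder -62/15x_2^3 - 62/15x_2^2 + 20x_2 + 48/5 ≠ 0; add h_4 = -62/15x_2^3 - 62/15x_2^2 + 20x_2 + 48/5 to the basis.

S(f_2,h_3): lcm = x_1x_2. S = 2/3x_1 - 62/15x_2^3 - 62/45x_2^2 + 928/45x_2 - 4.
  leading term x_1: subtract (-14/5)·h_3 from 2/3x_1 - 62/15x_2^3 - 62/45x_2^2 + 928/45x_2 - 4 → -62/15x_2^3 - 62/15x_2^2 + 20x_2 + 48/5
  leading term x_2^3: subtract (1)·h_4 from -62/15x_2^3 - 62/15x_2^2 + 20x_2 + 48/5 → 0
  remainder 0.

S(f_1,h_4): lcm = x_1x_2^3. S = -4/7x_1x_2^2 + 150/31x_1x_2 + 72/31x_1 - 10/7x_2^4 + 6/7x_2^2.
  leading term x_1x_2^2: subtract (-4/49x_2)·f_1 from -4/7x_1x_2^2 + 150/31x_1x_2 + 72/31x_1 - 10/7x_2^4 + 6/7x_2^2 → 7722/1519x_1x_2 + 72/31x_1 - 10/7x_2^4 - 40/49x_2^3 + 6/7x_2^2 + 24/49x_2
  leading term x_1x_2: subtract (7722/10633)·f_1 from 7722/1519x_1x_2 + 72/31x_1 - 10/7x_2^4 - 40/49x_2^3 + 6/7x_2^2 + 24/49x_2 → 1530/10633x_1 - 10/7x_2^4 - 40/49x_2^3 + 86334/10633x_2^2 + 24/49x_2 - 46332/10633
  leading term x_1: subtract (-918/1519)·h_3 from 1530/10633x_1 - 10/7x_2^4 - 40/49x_2^3 + 86334/10633x_2^2 + 24/49x_2 - 46332/10633 → -10/7x_2^4 - 40/49x_2^3 + 11430/1519x_2^2 + 540/1519x_2 - 2160/1519
  leading term x_2^4: subtract (75/217x_2)·h_4 from -10/7x_2^4 - 40/49x_2^3 + 11430/1519x_2^2 + 540/1519x_2 - 2160/1519 → 30/49x_2^3 + 30/49x_2^2 - 4500/1519x_2 - 2160/1519
  leading term x_2^3: subtract (-225/1519)·h_4 from 30/49x_2^3 + 30/49x_2^2 - 4500/1519x_2 - 2160/1519 → 0
  remainder 0.

S(f_2,h_4): lcm = x_1x_2^3. S = -1/3x_1x_2^2 + 150/31x_1x_2 + 72/31x_1 - 4/9x_2^4 + 2/9x_2^3 - 4x_2^2.
  leading term x_1x_2^2: subtract (-1/21x_2)·f_1 from -1/3x_1x_2^2 + 150/31x_1x_2 + 72/31x_1 - 4/9x_2^4 + 2/9x_2^3 - 4x_2^2 → 1081/217x_1x_2 + 72/31x_1 - 4/9x_2^4 - 16/63x_2^3 - 4x_2^2 + 2/7x_2
  leading term x_1x_2: subtract (1081/1519)·f_1 from 1081/217x_1x_2 + 72/31x_1 - 4/9x_2^4 - 16/63x_2^3 - 4x_2^2 + 2/7x_2 → 285/1519x_1 - 4/9x_2^4 - 16/63x_2^3 + 4734/1519x_2^2 + 2/7x_2 - 6486/1519
  leading term x_1: subtract (-171/217)·h_3 from 285/1519x_1 - 4/9x_2^4 - 16/63x_2^3 + 4734/1519x_2^2 + 2/7x_2 - 6486/1519 → -4/9x_2^4 - 16/63x_2^3 + 508/217x_2^2 + 24/217x_2 - 96/217
  leading term x_2^4: subtract (10/93x_2)·h_4 from -4/9x_2^4 - 16/63x_2^3 + 508/217x_2^2 + 24/217x_2 - 96/217 → 4/21x_2^3 + 4/21x_2^2 - 200/217x_2 - 96/217
  leading term x_2^3: subtract (-10/217)·h_4 from 4/21x_2^3 + 4/21x_2^2 - 200/217x_2 - 96/217 → 0
  remainder 0.

S(h_3,h_4): leading monomials are coprime, so the S-polynomial reduces to 0 (Buchberger's first criterion).
Every S-polynomial of the final basis reduces to 0, so we have a Gröbner basis.
Inter-reduce: drop elements whose leading term is divisible by another's, tail-reduce, and make monic.
Reduced Gröbner basis: {x_1 + 62/15x_2^2 + 14/15x_2 - 102/5, x_2^3 + x_2^2 - 150/31x_2 - 72/31}.

From the last basis element, x_2^3 + x_2^2 - 150/31x_2 - 72/31 = 0, so x_2 takes values in {2, -3/2 - 3*sqrt(465)/62, -3/2 + 3*sqrt(465)/62}. Each choice, substituted upward through the basis, yields the corresponding point(s) of the solution set.
  x_2 = 2: the earlier basis element becomes x_1 - 2 = 0, giving x_1 = 2 — point (2, 2).
  x_2 = -3/2 - 3*sqrt(465)/62: the earlier basis element becomes x_1 - 8 + 86*sqrt(465)/155 = 0, giving x_1 = 8 - 86*sqrt(465)/155 — point (8 - 86*sqrt(465)/155, -3/2 - 3*sqrt(465)/62).
  x_2 = -3/2 + 3*sqrt(465)/62: the earlier basis element becomes x_1 - 86*sqrt(465)/155 - 8 = 0, giving x_1 = 8 + 86*sqrt(465)/155 — point (8 + 86*sqrt(465)/155, -3/2 + 3*sqrt(465)/62).
Each listed point satisfies every original equation (direct substitution).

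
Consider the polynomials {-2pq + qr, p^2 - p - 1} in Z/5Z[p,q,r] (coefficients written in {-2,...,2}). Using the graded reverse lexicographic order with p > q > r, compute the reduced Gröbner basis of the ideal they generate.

The reduced Gröbner basis is the canonical form of the ideal for this ordering.

f_1 = -2pq + qr, LT = pq.
f_2 = p^2 - p - 1, LT = p^2.

S(f_1,f_2): lcm = p^2q. S = 2pqr + pq + q.
  leading term pqr: subtract (-r)·f_1 from 2pqr + pq + q → qr^2 + pq + q
  leading term qr^2: no divisor's leading term divides it; move qr^2 to the remainder.
  leading term pq: subtract (2)·f_1 from pq + q → -2qr + q
  leading term qr: no divisor's leading term divides it; move -2qr to the remainder.
  leading term q: no divisor's leading term divides it; move q to the remainder.
  remainder qr^2 - 2qr + q ≠ 0; add g_3 = qr^2 - 2qr + q to the basis.

The other S-polynomials (S(f_1,g_3), S(f_2,g_3)) all reduce to 0 modulo the current basis, so we have a Gröbner basis.

G = {qr^2 - 2qr + q, p^2 - p - 1, pq + 2qr}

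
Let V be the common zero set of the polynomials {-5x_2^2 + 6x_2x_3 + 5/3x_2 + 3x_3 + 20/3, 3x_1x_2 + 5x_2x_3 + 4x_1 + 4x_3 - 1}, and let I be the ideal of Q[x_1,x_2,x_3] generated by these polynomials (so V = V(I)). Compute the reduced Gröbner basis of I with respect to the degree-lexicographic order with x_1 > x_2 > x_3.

f_1 = -5x_2^2 + 6x_2x_3 + 5/3x_2 + 3x_3 + 20/3, LT = x_2^2.
f_2 = 3x_1x_2 + 5x_2x_3 + 4x_1 + 4x_3 - 1, LT = x_1x_2.

S(f_1,f_2): lcm = x_1x_2^2. S = -6/5x_1x_2x_3 - 5/3x_2^2x_3 - 5/3x_1x_2 - 3/5x_1x_3 - 4/3x_2x_3 - 4/3x_1 + 1/3x_2.
  leading term x_1x_2x_3: subtract (-2/5x_3)·f_2 from -6/5x_1x_2x_3 - 5/3x_2^2x_3 - 5/3x_1x_2 - 3/5x_1x_3 - 4/3x_2x_3 - 4/3x_1 + 1/3x_2 → -5/3x_2^2x_3 + 2x_2x_3^2 - 5/3x_1x_2 + x_1x_3 - 4/3x_2x_3 + 8/5x_3^2 - 4/3x_1 + 1/3x_2 - 2/5x_3
  leading term x_2^2x_3: subtract (1/3x_3)·f_1 from -5/3x_2^2x_3 + 2x_2x_3^2 - 5/3x_1x_2 + x_1x_3 - 4/3x_2x_3 + 8/5x_3^2 - 4/3x_1 + 1/3x_2 - 2/5x_3 → -5/3x_1x_2 + x_1x_3 - 17/9x_2x_3 + 3/5x_3^2 - 4/3x_1 + 1/3x_2 - 118/45x_3
  leading term x_1x_2: subtract (-5/9)·f_2 from -5/3x_1x_2 + x_1x_3 - 17/9x_2x_3 + 3/5x_3^2 - 4/3x_1 + 1/3x_2 - 118/45x_3 → x_1x_3 + 8/9x_2x_3 + 3/5x_3^2 + 8/9x_1 + 1/3x_2 - 2/5x_3 - 5/9
  leading term x_1x_3: no divisor's leading term divides it; move x_1x_3 to the remainder.
  leading term x_2x_3: no divisor's leading term divides it; move 8/9x_2x_3 to the remainder.
  leading term x_3^2: no divisor's leading term divides it; move 3/5x_3^2 to the remainder.
  leading term x_1: no divisor's leading term divides it; move 8/9x_1 to the remainder.
  leading term x_2: no divisor's leading term divides it; move 1/3x_2 to the remainder.
  leading term x_3: no divisor's leading term divides it; move -2/5x_3 to the remainder.
  leading term 1: no divisor's leading term divides it; move -5/9 to the remainder.
  remainder x_1x_3 + 8/9x_2x_3 + 3/5x_3^2 + 8/9x_1 + 1/3x_2 - 2/5x_3 - 5/9 ≠ 0; add g_3 = x_1x_3 + 8/9x_2x_3 + 3/5x_3^2 + 8/9x_1 + 1/3x_2 - 2/5x_3 - 5/9 to the basis.

The other S-polynomials (S(f_1,g_3), S(f_2,g_3)) all reduce to 0 modulo the current basis, so we have a Gröbner basis.

G = {x_1x_2 + 5/3x_2x_3 + 4/3x_1 + 4/3x_3 - 1/3, x_1x_3 + 8/9x_2x_3 + 3/5x_3^2 + 8/9x_1 + 1/3x_2 - 2/5x_3 - 5/9, x_2^2 - 6/5x_2x_3 - 1/3x_2 - 3/5x_3 - 4/3}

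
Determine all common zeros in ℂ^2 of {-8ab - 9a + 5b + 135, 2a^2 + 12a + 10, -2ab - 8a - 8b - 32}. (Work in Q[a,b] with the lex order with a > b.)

Compute a lex Gröbner basis by Buchberger's algorithm.
f_1 = -8ab - 9a + 5b + 135, LT = ab.
f_2 = 2a^2 + 12a + 10, LT = a^2.
f_3 = -2ab - 8a - 8b - 32, LT = ab.

S(f_1,f_2): lcm = a^2b. S = 9/8a^2 - 53/8ab - 135/8a - 5b.
  reduce S modulo (f_1, f_2, f_3):
  remainder -1035/64a - 585/64b - 7515/64 ≠ 0; add h_4 = -1035/64a - 585/64b - 7515/64 to the basis.

S(f_1,f_3): lcm = ab. S = -23/8a - 37/8b - 263/8.
  reduce S modulo (f_1, f_2, f_3, h_4):
  remainder -3b - 12 ≠ 0; add h_5 = -3b - 12 to the basis.

The other S-polynomials (S(f_2,f_3), S(f_1,h_4), S(f_2,h_4), S(f_3,h_4), S(f_1,h_5), S(f_2,h_5), S(f_3,h_5), S(h_4,h_5)) all reduce to 0 modulo the current basis, so we have a Gröbner basis.
Inter-reduce: drop elements whose leading term is divisible by another's, tail-reduce, and make monic.
Reduced Gröbner basis: {a + 5, b + 4}.

A lex Gröbner basis eliminates variables successively. Here b + 4 depends only on b, with roots {-4}; lifting each root through the earlier basis elements recovers the full solutions.
  b = -4: the earlier basis element becomes a + 5 = 0, giving a = -5 — point (-5, -4).

{(-5, -4)}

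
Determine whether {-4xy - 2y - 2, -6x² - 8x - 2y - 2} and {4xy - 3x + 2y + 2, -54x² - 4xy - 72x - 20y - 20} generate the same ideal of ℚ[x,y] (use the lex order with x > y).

Two ideals are equal iff their reduced Gröbner bases coincide (the reduced basis is unique for a fixed ordering).
Buchberger on the first generating set:
f_1 = -4xy - 2y - 2, LT = xy.
f_2 = -6x² - 8x - 2y - 2, LT = x².

S(f_1,f_2): lcm = x²y. S = -⅚xy + ½x - ⅓y² - ⅓y.
  leading term xy: subtract (5/24)·f_1 from -⅚xy + ½x - ⅓y² - ⅓y → ½x - ⅓y² + 1/12y + 5/12
  leading term x: no divisor's leading term divides it; move ½x to the remainder.
  leading term y²: no divisor's leading term divides it; move -⅓y² to the remainder.
  leading term y: no divisor's leading term divides it; move 1/12y to the remainder.
  leading term 1: no divisor's leading term divides it; move 5/12 to the remainder.
  remainder ½x - ⅓y² + 1/12y + 5/12 ≠ 0; add g_3 = ½x - ⅓y² + 1/12y + 5/12 to the basis.

S(f_1,g_3): lcm = xy. S = ⅔y³ - ⅙y² - ⅓y + ½.
  leading term y³: no divisor's leading term divides it; move ⅔y³ to the remainder.
  leading term y²: no divisor's leading term divides it; move -⅙y² to the remainder.
  leading term y: no divisor's leading term divides it; move -⅓y to the remainder.
  leading term 1: no divisor's leading term divides it; move ½ to the remainder.
  remainder ⅔y³ - ⅙y² - ⅓y + ½ ≠ 0; add g_4 = ⅔y³ - ⅙y² - ⅓y + ½ to the basis.

S(f_2,g_3): lcm = x². S = ⅔xy² - ⅙xy + ½x + ⅓y + ⅓.
  leading term xy²: subtract (-⅙y)·f_1 from ⅔xy² - ⅙xy + ½x + ⅓y + ⅓ → -⅙xy + ½x - ⅓y² + ⅓
  leading term xy: subtract (1/24)·f_1 from -⅙xy + ½x - ⅓y² + ⅓ → ½x - ⅓y² + 1/12y + 5/12
  leading term x: subtract (1)·g_3 from ½x - ⅓y² + 1/12y + 5/12 → 0
  remainder 0.

S(f_1,g_4): lcm = xy³. S = ¼xy² + ½xy - ¾x + ½y³ + ½y².
  leading term xy²: subtract (-1/16y)·f_1 from ¼xy² + ½xy - ¾x + ½y³ + ½y² → ½xy - ¾x + ½y³ + ⅜y² - ⅛y
  leading term xy: subtract (-⅛)·f_1 from ½xy - ¾x + ½y³ + ⅜y² - ⅛y → -¾x + ½y³ + ⅜y² - ⅜y - ¼
  leading term x: subtract (-3/2)·g_3 from -¾x + ½y³ + ⅜y² - ⅜y - ¼ → ½y³ - ⅛y² - ¼y + ⅜
  leading term y³: subtract (¾)·g_4 from ½y³ - ⅛y² - ¼y + ⅜ → 0
  remainder 0.

S(f_2,g_4): leading monomials are coprime, so the S-polynomial reduces to 0 (Buchberger's first criterion).
S(g_3,g_4): leading monomials are coprime, so the S-polynomial reduces to 0 (Buchberger's first criterion).
Every S-polynomial of the final basis reduces to 0, so we have a Gröbner basis.
Inter-reduce: drop elements whose leading term is divisible by another's, tail-reduce, and make monic.
Reduced Gröbner basis: {x - ⅔y² + ⅙y + ⅚, y³ - ¼y² - ½y + ¾}.

Buchberger on the second generating set:
h_1 = 4xy - 3x + 2y + 2, LT = xy.
h_2 = -54x² - 4xy - 72x - 20y - 20, LT = x².

S(h_1,h_2): lcm = x²y. S = -¾x² - 2/27xy² - ⅚xy + ½x - 10/27y² - 10/27y.
  leading term x²: subtract (1/72)·h_2 from -¾x² - 2/27xy² - ⅚xy + ½x - 10/27y² - 10/27y → -2/27xy² - 7/9xy + 3/2x - 10/27y² - 5/54y + 5/18
  leading term xy²: subtract (-1/54y)·h_1 from -2/27xy² - 7/9xy + 3/2x - 10/27y² - 5/54y + 5/18 → -⅚xy + 3/2x - ⅓y² - 1/18y + 5/18
  leading term xy: subtract (-5/24)·h_1 from -⅚xy + 3/2x - ⅓y² - 1/18y + 5/18 → ⅞x - ⅓y² + 13/36y + 25/36
  leading term x: no divisor's leading term divides it; move ⅞x to the remainder.
  leading term y²: no divisor's leading term divides it; move -⅓y² to the remainder.
  leading term y: no divisor's leading term divides it; move 13/36y to the remainder.
  leading term 1: no divisor's leading term divides it; move 25/36 to the remainder.
  remainder ⅞x - ⅓y² + 13/36y + 25/36 ≠ 0; add k_3 = ⅞x - ⅓y² + 13/36y + 25/36 to the basis.

S(h_1,k_3): lcm = xy. S = -¾x + 8/21y³ - 26/63y² - 37/126y + ½.
  leading term x: subtract (-6/7)·k_3 from -¾x + 8/21y³ - 26/63y² - 37/126y + ½ → 8/21y³ - 44/63y² + 1/63y + 23/21
  leading term y³: no divisor's leading term divides it; move 8/21y³ to the remainder.
  leading term y²: no divisor's leading term divides it; move -44/63y² to the remainder.
  leading term y: no divisor's leading term divides it; move 1/63y to the remainder.
  leading term 1: no divisor's leading term divides it; move 23/21 to the remainder.
  remainder 8/21y³ - 44/63y² + 1/63y + 23/21 ≠ 0; add k_4 = 8/21y³ - 44/63y² + 1/63y + 23/21 to the basis.

S(h_2,k_3): lcm = x². S = 8/21xy² - 64/189xy + 34/63x + 10/27y + 10/27.
  leading term xy²: subtract (2/21y)·h_1 from 8/21xy² - 64/189xy + 34/63x + 10/27y + 10/27 → -10/189xy + 34/63x - 4/21y² + 34/189y + 10/27
  leading term xy: subtract (-5/378)·h_1 from -10/189xy + 34/63x - 4/21y² + 34/189y + 10/27 → ½x - 4/21y² + 13/63y + 25/63
  leading term x: subtract (4/7)·k_3 from ½x - 4/21y² + 13/63y + 25/63 → 0
  remainder 0.

S(h_1,k_4): lcm = xy³. S = 13/12xy² - 1/24xy - 23/8x + ½y³ + ½y².
  leading term xy²: subtract (13/48y)·h_1 from 13/12xy² - 1/24xy - 23/8x + ½y³ + ½y² → 37/48xy - 23/8x + ½y³ - 1/24y² - 13/24y
  leading term xy: subtract (37/192)·h_1 from 37/48xy - 23/8x + ½y³ - 1/24y² - 13/24y → -147/64x + ½y³ - 1/24y² - 89/96y - 37/96
  leading term x: subtract (-21/8)·k_3 from -147/64x + ½y³ - 1/24y² - 89/96y - 37/96 → ½y³ - 11/12y² + 1/48y + 23/16
  leading term y³: subtract (21/16)·k_4 from ½y³ - 11/12y² + 1/48y + 23/16 → 0
  remainder 0.

S(h_2,k_4): leading monomials are coprime, so the S-polynomial reduces to 0 (Buchberger's first criterion).
S(k_3,k_4): leading monomials are coprime, so the S-polynomial reduces to 0 (Buchberger's first criterion).
Every S-polynomial of the final basis reduces to 0, so we have a Gröbner basis.
Inter-reduce: drop elements whose leading term is divisible by another's, tail-reduce, and make monic.
Reduced Gröbner basis: {x - 8/21y² + 26/63y + 50/63, y³ - 11/6y² + 1/24y + 23/8}.

Since the reduced bases disagree, the two ideals are not the same.

No, the ideals differ.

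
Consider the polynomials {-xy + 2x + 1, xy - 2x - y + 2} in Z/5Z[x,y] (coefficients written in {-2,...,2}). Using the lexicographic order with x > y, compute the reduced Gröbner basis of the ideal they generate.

G = {x - 1, y + 2}

f_1 = -xy + 2x + 1, LT = xy.
f_2 = xy - 2x - y + 2, LT = xy.

S(f_1,f_2): lcm = xy. S = y + 2.
  leading term y: no divisor's leading term divides it; move y to the remainder.
  leading term 1: no divisor's leading term divides it; move 2 to the remainder.
  remainder y + 2 ≠ 0; add g_3 = y + 2 to the basis.

S(f_1,g_3): lcm = xy. S = x - 1.
  leading term x: no divisor's leading term divides it; move x to the remainder.
  leading term 1: no divisor's leading term divides it; move -1 to the remainder.
  remainder x - 1 ≠ 0; add g_4 = x - 1 to the basis.

The other S-polynomials (S(f_2,g_3), S(f_1,g_4), S(f_2,g_4), S(g_3,g_4)) all reduce to 0 modulo the current basis, so we have a Gröbner basis.
Inter-reduce: drop elements whose leading term is divisible by another's, tail-reduce, and make monic.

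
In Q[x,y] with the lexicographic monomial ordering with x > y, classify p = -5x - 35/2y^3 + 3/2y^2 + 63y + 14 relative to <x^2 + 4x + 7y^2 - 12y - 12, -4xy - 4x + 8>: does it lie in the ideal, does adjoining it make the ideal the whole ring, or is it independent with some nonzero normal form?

Adjoining -5x - 35/2y^3 + 3/2y^2 + 63y + 14 makes the ideal the whole ring: the system is inconsistent.

First compute the reduced Gröbner basis of I by Buchberger's algorithm.
f_1 = x^2 + 4x + 7y^2 - 12y - 12, LT = x^2.
f_2 = -4xy - 4x + 8, LT = xy.

S(f_1,f_2): lcm = x^2y. S = -x^2 + 4xy + 2x + 7y^3 - 12y^2 - 12y.
  leading term x^2: subtract (-1)·f_1 from -x^2 + 4xy + 2x + 7y^3 - 12y^2 - 12y → 4xy + 6x + 7y^3 - 5y^2 - 24y - 12
  leading term xy: subtract (-1)·f_2 from 4xy + 6x + 7y^3 - 5y^2 - 24y - 12 → 2x + 7y^3 - 5y^2 - 24y - 4
  leading term x: no divisor's leading term divides it; move 2x to the remainder.
  leading term y^3: no divisor's leading term divides it; move 7y^3 to the remainder.
  leading term y^2: no divisor's leading term divides it; move -5y^2 to the remainder.
  leading term y: no divisor's leading term divides it; move -24y to the remainder.
  leading term 1: no divisor's leading term divides it; move -4 to the remainder.
  remainder 2x + 7y^3 - 5y^2 - 24y - 4 ≠ 0; add h_3 = 2x + 7y^3 - 5y^2 - 24y - 4 to the basis.

S(f_2,h_3): lcm = xy. S = x - 7/2y^4 + 5/2y^3 + 12y^2 + 2y - 2.
  leading term x: subtract (1/2)·h_3 from x - 7/2y^4 + 5/2y^3 + 12y^2 + 2y - 2 → -7/2y^4 - y^3 + 29/2y^2 + 14y
  leading term y^4: no divisor's leading term divides it; move -7/2y^4 to the remainder.
  leading term y^3: no divisor's leading term divides it; move -y^3 to the remainder.
  leading term y^2: no divisor's leading term divides it; move 29/2y^2 to the remainder.
  leading term y: no divisor's leading term divides it; move 14y to the remainder.
  remainder -7/2y^4 - y^3 + 29/2y^2 + 14y ≠ 0; add h_4 = -7/2y^4 - y^3 + 29/2y^2 + 14y to the basis.

The other S-polynomials (S(f_1,h_3), S(f_1,h_4), S(f_2,h_4), S(h_3,h_4)) all reduce to 0 modulo the current basis, so we have a Gröbner basis.
Inter-reduce: drop elements whose leading term is divisible by another's, tail-reduce, and make monic.
Reduced Gröbner basis: {x + 7/2y^3 - 5/2y^2 - 12y - 2, y^4 + 2/7y^3 - 29/7y^2 - 4y}.
Label its elements g_1 = x + 7/2y^3 - 5/2y^2 - 12y - 2, g_2 = y^4 + 2/7y^3 - 29/7y^2 - 4y.

Reduce p = -5x - 35/2y^3 + 3/2y^2 + 63y + 14 modulo G:
  leading term x: subtract (-5)·g_1 from -5x - 35/2y^3 + 3/2y^2 + 63y + 14 → -11y^2 + 3y + 4
  leading term y^2: no divisor's leading term divides it; move -11y^2 to the remainder.
  leading term y: no divisor's leading term divides it; move 3y to the remainder.
  leading term 1: no divisor's leading term divides it; move 4 to the remainder.
  normal form = -11y^2 + 3y + 4.
The normal form is nonzero, so p ∉ I. Since p minus its normal form lies in I, I + (p) = I + (r) where r = -11y^2 + 3y + 4; decide whether this ideal is the whole ring.
Run Buchberger on G together with r (pairs among the g_i already reduce to 0 since G is a Gröbner basis):
g_1 = x + 7/2y^3 - 5/2y^2 - 12y - 2, LT = x.
g_2 = y^4 + 2/7y^3 - 29/7y^2 - 4y, LT = y^4.
r = -11y^2 + 3y + 4, LT = y^2.

S(g_2,r): lcm = y^4. S = 43/77y^3 - 291/77y^2 - 4y.
  leading term y^3: subtract (-43/847y)·r from 43/77y^3 - 291/77y^2 - 4y → -3072/847y^2 - 3216/847y
  leading term y^2: subtract (3072/9317)·r from -3072/847y^2 - 3216/847y → -44592/9317y - 12288/9317
  leading term y: no divisor's leading term divides it; move -44592/9317y to the remainder.
  leading term 1: no divisor's leading term divides it; move -12288/9317 to the remainder.
  remainder -44592/9317y - 12288/9317 ≠ 0; add m_4 = -44592/9317y - 12288/9317 to the basis.

S(g_2,m_4): lcm = y^4. S = 66/6503y^3 - 29/7y^2 - 4y.
  leading term y^3: subtract (-6/6503y)·r from 66/6503y^3 - 29/7y^2 - 4y → -26923/6503y^2 - 25988/6503y
  leading term y^2: subtract (26923/71533)·r from -26923/6503y^2 - 25988/6503y → -366637/71533y - 107692/71533
  leading term y: subtract (44363077/41425968)·m_4 from -366637/71533y - 107692/71533 → -80348/863041
  leading term 1: no divisor's leading term divides it; move -80348/863041 to the remainder.
  remainder -80348/863041 ≠ 0; add m_5 = -80348/863041 to the basis.

The other S-polynomials (S(g_1,g_2), S(g_1,r), S(g_1,m_4), S(r,m_4), S(g_1,m_5), S(g_2,m_5), S(r,m_5), S(m_4,m_5)) all reduce to 0 modulo the current basis, so we have a Gröbner basis.
Inter-reduce: drop elements whose leading term is divisible by another's, tail-reduce, and make monic.
Reduced Gröbner basis: {1}.
The reduced Gröbner basis of I + (p) is {1}: the ideal is the whole ring, so the enlarged system has no common solution — adjoining p is inconsistent.

The remainder on division by a Gröbner basis is unique — it is the normal form.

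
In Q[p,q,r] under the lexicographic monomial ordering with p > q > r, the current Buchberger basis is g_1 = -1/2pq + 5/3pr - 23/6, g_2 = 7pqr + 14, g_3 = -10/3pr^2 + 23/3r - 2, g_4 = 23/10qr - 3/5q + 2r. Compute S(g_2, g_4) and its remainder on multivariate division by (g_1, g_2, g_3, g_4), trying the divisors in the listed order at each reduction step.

lcm(LM(g_2), LM(g_4)) = pqr.
S = (lcm/LT(g_2))·g_2 − (lcm/LT(g_4))·g_4 = 6/23pq - 20/23pr + 2.
Reduce S modulo (g_1, g_2, g_3, g_4) in that order:
  leading term pq: subtract (-12/23)·g_1 from 6/23pq - 20/23pr + 2 → 0
The remainder is 0, so this S-polynomial contributes no new basis element.
An S-polynomial is built so that the two leading terms cancel; whether anything survives reduction is exactly the Gröbner-basis criterion.

S(g_2, g_4) = 6/23pq - 20/23pr + 2; remainder on division = 0.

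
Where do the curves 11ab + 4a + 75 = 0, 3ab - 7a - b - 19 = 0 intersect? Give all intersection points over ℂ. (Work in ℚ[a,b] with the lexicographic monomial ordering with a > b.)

{(15/89, -449/11), (-5, 1)}

Compute a lex Gröbner basis by Buchberger's algorithm.
f_1 = 11ab + 4a + 75, LT = ab.
f_2 = 3ab - 7a - b - 19, LT = ab.

S(f_1,f_2): lcm = ab. S = 89/33a + ⅓b + 434/33.
  reduce S modulo (f_1, f_2):
  remainder 89/33a + ⅓b + 434/33 ≠ 0; add h_3 = 89/33a + ⅓b + 434/33 to the basis.

S(f_1,h_3): lcm = ab. S = 4/11a - 11/89b² - 434/89b + 75/11.
  reduce S modulo (f_1, f_2, h_3):
  remainder -11/89b² - 438/89b + 449/89 ≠ 0; add h_4 = -11/89b² - 438/89b + 449/89 to the basis.

The other S-polynomials (S(f_2,h_3), S(f_1,h_4), S(f_2,h_4), S(h_3,h_4)) all reduce to 0 modulo the current basis, so we have a Gröbner basis.
Inter-reduce: drop elements whose leading term is divisible by another's, tail-reduce, and make monic.
Reduced Gröbner basis: {a + 11/89b + 434/89, b² + 438/11b - 449/11}.

Elimination: the polynomial b² + 438/11b - 449/11 lies in the elimination ideal for b, so b ∈ {-449/11, 1}. For each such b, the remaining basis elements (now univariate) give the rest of the solution.
  b = -449/11: the earlier basis element becomes a - 15/89 = 0, giving a = 15/89 — point (15/89, -449/11).
  b = 1: the earlier basis element becomes a + 5 = 0, giving a = -5 — point (-5, 1).
Zero-dimensionality of the ideal guarantees finitely many solutions over ℂ.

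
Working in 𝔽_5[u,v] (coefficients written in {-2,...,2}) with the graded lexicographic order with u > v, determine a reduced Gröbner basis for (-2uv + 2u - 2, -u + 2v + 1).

f_1 = -2uv + 2u - 2, LT = uv.
f_2 = -u + 2v + 1, LT = u.

S(f_1,f_2): lcm = uv. S = 2v² - u + v + 1.
  leading term v²: no divisor's leading term divides it; move 2v² to the remainder.
  leading term u: subtract (1)·f_2 from -u + v + 1 → -v
  leading term v: no divisor's leading term divides it; move -v to the remainder.
  remainder 2v² - v ≠ 0; add g_3 = 2v² - v to the basis.

The other S-polynomials (S(f_1,g_3), S(f_2,g_3)) all reduce to 0 modulo the current basis, so we have a Gröbner basis.
Inter-reduce: drop elements whose leading term is divisible by another's, tail-reduce, and make monic.

G = {v² + 2v, u - 2v - 1}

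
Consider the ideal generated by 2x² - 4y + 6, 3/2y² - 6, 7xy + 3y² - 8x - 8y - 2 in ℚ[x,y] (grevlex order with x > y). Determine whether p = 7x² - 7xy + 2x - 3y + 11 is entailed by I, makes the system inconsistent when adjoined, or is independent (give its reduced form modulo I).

First compute the reduced Gröbner basis of I by Buchberger's algorithm.
f_1 = 2x² - 4y + 6, LT = x².
f_2 = 3/2y² - 6, LT = y².
f_3 = 7xy + 3y² - 8x - 8y - 2, LT = xy.

S(f_1,f_2): leading monomials are coprime, so the S-polynomial reduces to 0 (Buchberger's first criterion).
S(f_1,f_3): lcm = x²y. S = -3/7xy² + 8/7x² + 8/7xy - 2y² + 2/7x + 3y.
  leading term xy²: subtract (-2/7x)·f_2 from -3/7xy² + 8/7x² + 8/7xy - 2y² + 2/7x + 3y → 8/7x² + 8/7xy - 2y² - 10/7x + 3y
  leading term x²: subtract (4/7)·f_1 from 8/7x² + 8/7xy - 2y² - 10/7x + 3y → 8/7xy - 2y² - 10/7x + 37/7y - 24/7
  leading term xy: subtract (8/49)·f_3 from 8/7xy - 2y² - 10/7x + 37/7y - 24/7 → -122/49y² - 6/49x + 323/49y - 152/49
  leading term y²: subtract (-244/147)·f_2 from -122/49y² - 6/49x + 323/49y - 152/49 → -6/49x + 323/49y - 640/49
  leading term x: no divisor's leading term divides it; move -6/49x to the remainder.
  leading term y: no divisor's leading term divides it; move 323/49y to the remainder.
  leading term 1: no divisor's leading term divides it; move -640/49 to the remainder.
  remainder -6/49x + 323/49y - 640/49 ≠ 0; add h_4 = -6/49x + 323/49y - 640/49 to the basis.

S(f_2,f_3): lcm = xy². S = -3/7y³ + 8/7xy + 8/7y² - 4x + 2/7y.
  leading term y³: subtract (-2/7y)·f_2 from -3/7y³ + 8/7xy + 8/7y² - 4x + 2/7y → 8/7xy + 8/7y² - 4x - 10/7y
  leading term xy: subtract (8/49)·f_3 from 8/7xy + 8/7y² - 4x - 10/7y → 32/49y² - 132/49x - 6/49y + 16/49
  leading term y²: subtract (64/147)·f_2 from 32/49y² - 132/49x - 6/49y + 16/49 → -132/49x - 6/49y + 144/49
  leading term x: subtract (22)·h_4 from -132/49x - 6/49y + 144/49 → -1016/7y + 2032/7
  leading term y: no divisor's leading term divides it; move -1016/7y to the remainder.
  leading term 1: no divisor's leading term divides it; move 2032/7 to the remainder.
  remainder -1016/7y + 2032/7 ≠ 0; add h_5 = -1016/7y + 2032/7 to the basis.

S(f_1,h_4): lcm = x². S = 323/6xy - 320/3x - 2y + 3.
  leading term xy: subtract (323/42)·f_3 from 323/6xy - 320/3x - 2y + 3 → -323/14y² - 316/7x + 1250/21y + 386/21
  leading term y²: subtract (-323/21)·f_2 from -323/14y² - 316/7x + 1250/21y + 386/21 → -316/7x + 1250/21y - 1552/21
  leading term x: subtract (1106/3)·h_4 from -316/7x + 1250/21y - 1552/21 → -7112/3y + 14224/3
  leading term y: subtract (49/3)·h_5 from -7112/3y + 14224/3 → 0
  remainder 0.

S(f_2,h_4): leading monomials are coprime, so the S-polynomial reduces to 0 (Buchberger's first criterion).
S(f_3,h_4): lcm = xy. S = 2279/42y² - 8/7x - 2264/21y - 2/7.
  leading term y²: subtract (2279/63)·f_2 from 2279/42y² - 8/7x - 2264/21y - 2/7 → -8/7x - 2264/21y + 4552/21
  leading term x: subtract (28/3)·h_4 from -8/7x - 2264/21y + 4552/21 → -508/3y + 1016/3
  leading term y: subtract (7/6)·h_5 from -508/3y + 1016/3 → 0
  remainder 0.

S(f_1,h_5): leading monomials are coprime, so the S-polynomial reduces to 0 (Buchberger's first criterion).
S(f_2,h_5): lcm = y². S = 2y - 4.
  leading term y: subtract (-7/508)·h_5 from 2y - 4 → 0
  remainder 0.

S(f_3,h_5): lcm = xy. S = 3/7y² + 6/7x - 8/7y - 2/7.
  leading term y²: subtract (2/7)·f_2 from 3/7y² + 6/7x - 8/7y - 2/7 → 6/7x - 8/7y + 10/7
  leading term x: subtract (-7)·h_4 from 6/7x - 8/7y + 10/7 → 45y - 90
  leading term y: subtract (-315/1016)·h_5 from 45y - 90 → 0
  remainder 0.

S(h_4,h_5): leading monomials are coprime, so the S-polynomial reduces to 0 (Buchberger's first criterion).
Every S-polynomial of the final basis reduces to 0, so we have a Gröbner basis.
Inter-reduce: drop elements whose leading term is divisible by another's, tail-reduce, and make monic.
Reduced Gröbner basis: {x - 1, y - 2}.
Label its elements g_1 = x - 1, g_2 = y - 2.

Reduce p = 7x² - 7xy + 2x - 3y + 11 modulo G:
  leading term x²: subtract (7x)·g_1 from 7x² - 7xy + 2x - 3y + 11 → -7xy + 9x - 3y + 11
  leading term xy: subtract (-7y)·g_1 from -7xy + 9x - 3y + 11 → 9x - 10y + 11
  leading term x: subtract (9)·g_1 from 9x - 10y + 11 → -10y + 20
  leading term y: subtract (-10)·g_2 from -10y + 20 → 0
  normal form = 0.
Since the normal form is 0, p ∈ I.

7x² - 7xy + 2x - 3y + 11 lies in I (it reduces to 0).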